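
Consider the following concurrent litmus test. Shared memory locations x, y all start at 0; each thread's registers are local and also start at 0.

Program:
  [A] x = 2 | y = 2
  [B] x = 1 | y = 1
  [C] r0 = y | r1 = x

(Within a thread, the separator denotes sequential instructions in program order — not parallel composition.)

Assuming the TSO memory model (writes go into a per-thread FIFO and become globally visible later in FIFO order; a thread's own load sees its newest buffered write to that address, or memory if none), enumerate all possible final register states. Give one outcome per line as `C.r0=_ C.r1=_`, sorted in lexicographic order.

C.r0=0 C.r1=0
C.r0=0 C.r1=1
C.r0=0 C.r1=2
C.r0=1 C.r1=1
C.r0=1 C.r1=2
C.r0=2 C.r1=1
C.r0=2 C.r1=2

outcome vector order: (C.r0,C.r1)
|TSO outcomes| = 7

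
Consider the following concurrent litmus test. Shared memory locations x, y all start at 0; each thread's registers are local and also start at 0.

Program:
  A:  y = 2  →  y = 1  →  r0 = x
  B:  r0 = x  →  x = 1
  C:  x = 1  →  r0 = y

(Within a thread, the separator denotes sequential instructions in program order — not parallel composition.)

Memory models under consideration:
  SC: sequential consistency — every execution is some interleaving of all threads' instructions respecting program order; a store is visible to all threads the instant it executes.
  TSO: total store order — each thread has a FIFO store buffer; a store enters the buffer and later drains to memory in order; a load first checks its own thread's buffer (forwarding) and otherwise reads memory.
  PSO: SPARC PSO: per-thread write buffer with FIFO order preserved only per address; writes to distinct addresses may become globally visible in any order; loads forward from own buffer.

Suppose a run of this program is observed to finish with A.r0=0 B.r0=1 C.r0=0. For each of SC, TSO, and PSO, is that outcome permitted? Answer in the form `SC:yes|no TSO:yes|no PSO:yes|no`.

outcome vector order: (A.r0,B.r0,C.r0)
SC (8): (0,0,1) (0,1,1) (1,0,0) (1,0,1) (1,0,2) (1,1,0) (1,1,1) (1,1,2)
TSO (12): (0,0,0) (0,0,1) (0,0,2) (0,1,0) (0,1,1) (0,1,2) (1,0,0) (1,0,1) (1,0,2) (1,1,0) (1,1,1) (1,1,2)
PSO (12): (0,0,0) (0,0,1) (0,0,2) (0,1,0) (0,1,1) (0,1,2) (1,0,0) (1,0,1) (1,0,2) (1,1,0) (1,1,1) (1,1,2)
target (0,1,0) ∈ {TSO,PSO}

SC:no TSO:yes PSO:yes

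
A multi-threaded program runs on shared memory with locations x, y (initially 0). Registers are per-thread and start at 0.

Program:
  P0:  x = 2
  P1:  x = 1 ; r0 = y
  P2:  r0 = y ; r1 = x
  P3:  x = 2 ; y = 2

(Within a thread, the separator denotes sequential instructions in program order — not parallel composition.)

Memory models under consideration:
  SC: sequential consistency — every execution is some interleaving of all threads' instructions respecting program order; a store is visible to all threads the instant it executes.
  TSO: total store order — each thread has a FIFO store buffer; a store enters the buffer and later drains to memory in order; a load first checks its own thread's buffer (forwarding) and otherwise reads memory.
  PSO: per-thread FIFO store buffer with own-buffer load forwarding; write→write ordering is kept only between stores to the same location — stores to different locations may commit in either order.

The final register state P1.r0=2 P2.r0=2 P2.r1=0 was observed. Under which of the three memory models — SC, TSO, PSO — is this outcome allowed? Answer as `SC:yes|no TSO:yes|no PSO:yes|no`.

SC:no TSO:no PSO:yes

outcome vector order: (P1.r0,P2.r0,P2.r1)
under SC → (0,0,0), (0,0,1), (0,0,2), (0,2,1), (0,2,2), (2,0,0), (2,0,1), (2,0,2), (2,2,1), (2,2,2)
under TSO → (0,0,0), (0,0,1), (0,0,2), (0,2,1), (0,2,2), (2,0,0), (2,0,1), (2,0,2), (2,2,1), (2,2,2)
under PSO → (0,0,0), (0,0,1), (0,0,2), (0,2,0), (0,2,1), (0,2,2), (2,0,0), (2,0,1), (2,0,2), (2,2,0), (2,2,1), (2,2,2)
target (2,2,0) ∈ {PSO}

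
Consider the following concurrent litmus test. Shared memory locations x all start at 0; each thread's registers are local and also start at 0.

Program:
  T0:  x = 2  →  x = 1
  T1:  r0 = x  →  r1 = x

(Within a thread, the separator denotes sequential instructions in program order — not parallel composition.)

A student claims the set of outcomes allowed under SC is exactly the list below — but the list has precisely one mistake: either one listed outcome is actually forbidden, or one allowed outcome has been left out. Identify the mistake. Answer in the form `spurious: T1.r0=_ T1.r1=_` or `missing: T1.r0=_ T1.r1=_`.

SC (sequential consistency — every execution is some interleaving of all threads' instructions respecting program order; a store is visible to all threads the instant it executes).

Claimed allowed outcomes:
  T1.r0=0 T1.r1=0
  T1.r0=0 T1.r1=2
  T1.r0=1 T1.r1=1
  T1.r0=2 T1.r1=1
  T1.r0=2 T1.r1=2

missing: T1.r0=0 T1.r1=1

outcome vector order: (T1.r0,T1.r1)
under SC → (0,0) (0,1) (0,2) (1,1) (2,1) (2,2)
SC∖claimed = {(0,1)}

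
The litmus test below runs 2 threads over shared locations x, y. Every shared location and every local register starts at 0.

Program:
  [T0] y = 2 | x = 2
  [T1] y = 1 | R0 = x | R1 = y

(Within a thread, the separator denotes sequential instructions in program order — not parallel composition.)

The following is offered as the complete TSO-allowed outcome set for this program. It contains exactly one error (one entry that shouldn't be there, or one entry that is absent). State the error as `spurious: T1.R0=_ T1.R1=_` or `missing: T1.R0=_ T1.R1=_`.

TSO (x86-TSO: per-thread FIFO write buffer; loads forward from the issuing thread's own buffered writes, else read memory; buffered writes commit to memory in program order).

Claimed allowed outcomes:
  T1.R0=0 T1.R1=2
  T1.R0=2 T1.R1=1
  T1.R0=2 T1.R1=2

missing: T1.R0=0 T1.R1=1

outcome vector order: (T1.R0,T1.R1)
under TSO → 01 02 21 22
TSO∖claimed = {01}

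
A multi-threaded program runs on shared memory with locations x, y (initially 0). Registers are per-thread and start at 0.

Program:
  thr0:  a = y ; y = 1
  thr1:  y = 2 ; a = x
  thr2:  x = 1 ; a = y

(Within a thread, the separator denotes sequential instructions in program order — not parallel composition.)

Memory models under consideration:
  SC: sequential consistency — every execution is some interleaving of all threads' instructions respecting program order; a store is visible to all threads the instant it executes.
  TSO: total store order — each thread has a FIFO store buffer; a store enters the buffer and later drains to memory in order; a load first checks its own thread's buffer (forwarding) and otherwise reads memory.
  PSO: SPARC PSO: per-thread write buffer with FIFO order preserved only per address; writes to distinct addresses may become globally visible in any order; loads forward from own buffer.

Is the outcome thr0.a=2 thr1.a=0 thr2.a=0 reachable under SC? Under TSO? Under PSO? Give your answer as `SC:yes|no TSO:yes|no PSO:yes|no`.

SC:no TSO:yes PSO:yes

outcome vector order: (thr0.a,thr1.a,thr2.a)
[SC] allowed = {001 002 010 011 012 201 202 210 211 212}
[TSO] allowed = {000 001 002 010 011 012 200 201 202 210 211 212}
[PSO] allowed = {000 001 002 010 011 012 200 201 202 210 211 212}
target 200 ∈ {TSO,PSO}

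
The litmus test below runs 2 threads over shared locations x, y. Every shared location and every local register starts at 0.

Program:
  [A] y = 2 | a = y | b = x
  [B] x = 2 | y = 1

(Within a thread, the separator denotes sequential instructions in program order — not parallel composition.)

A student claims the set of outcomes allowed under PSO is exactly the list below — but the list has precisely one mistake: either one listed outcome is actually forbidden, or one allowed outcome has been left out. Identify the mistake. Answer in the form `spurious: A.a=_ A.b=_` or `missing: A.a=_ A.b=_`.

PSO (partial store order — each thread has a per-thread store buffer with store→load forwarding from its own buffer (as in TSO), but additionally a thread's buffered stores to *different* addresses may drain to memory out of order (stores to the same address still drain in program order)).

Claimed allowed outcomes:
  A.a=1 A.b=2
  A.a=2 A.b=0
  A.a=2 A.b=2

missing: A.a=1 A.b=0

outcome vector order: (A.a,A.b)
PSO: 4 outcomes — {<1 0> <1 2> <2 0> <2 2>}
PSO∖claimed = {<1 0>}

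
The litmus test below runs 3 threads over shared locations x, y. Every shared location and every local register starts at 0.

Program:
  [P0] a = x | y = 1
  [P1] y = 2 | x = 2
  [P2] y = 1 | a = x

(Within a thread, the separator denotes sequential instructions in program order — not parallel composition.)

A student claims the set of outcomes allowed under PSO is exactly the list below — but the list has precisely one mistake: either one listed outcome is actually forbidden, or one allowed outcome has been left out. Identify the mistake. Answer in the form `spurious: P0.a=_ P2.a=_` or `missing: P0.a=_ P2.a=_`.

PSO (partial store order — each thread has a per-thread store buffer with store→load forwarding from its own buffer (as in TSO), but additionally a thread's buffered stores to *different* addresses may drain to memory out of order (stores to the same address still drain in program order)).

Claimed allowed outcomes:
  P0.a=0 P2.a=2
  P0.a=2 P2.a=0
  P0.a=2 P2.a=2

missing: P0.a=0 P2.a=0

outcome vector order: (P0.a,P2.a)
under PSO → <0 0>, <0 2>, <2 0>, <2 2>
PSO∖claimed = {<0 0>}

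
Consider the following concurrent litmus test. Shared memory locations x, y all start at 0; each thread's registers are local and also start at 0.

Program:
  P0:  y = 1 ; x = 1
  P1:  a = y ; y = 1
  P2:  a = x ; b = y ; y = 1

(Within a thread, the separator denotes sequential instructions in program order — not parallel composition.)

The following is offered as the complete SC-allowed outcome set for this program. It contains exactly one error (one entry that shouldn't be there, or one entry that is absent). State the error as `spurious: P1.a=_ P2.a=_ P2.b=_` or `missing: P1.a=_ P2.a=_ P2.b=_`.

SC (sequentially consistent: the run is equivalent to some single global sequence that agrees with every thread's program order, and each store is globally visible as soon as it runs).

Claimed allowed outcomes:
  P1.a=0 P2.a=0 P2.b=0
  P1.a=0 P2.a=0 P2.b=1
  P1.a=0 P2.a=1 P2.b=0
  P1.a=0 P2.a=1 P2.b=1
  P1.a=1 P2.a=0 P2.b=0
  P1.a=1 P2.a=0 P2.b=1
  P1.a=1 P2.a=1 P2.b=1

spurious: P1.a=0 P2.a=1 P2.b=0

outcome vector order: (P1.a,P2.a,P2.b)
SC (6): (0,0,0); (0,0,1); (0,1,1); (1,0,0); (1,0,1); (1,1,1)
claimed∖SC = {(0,1,0)}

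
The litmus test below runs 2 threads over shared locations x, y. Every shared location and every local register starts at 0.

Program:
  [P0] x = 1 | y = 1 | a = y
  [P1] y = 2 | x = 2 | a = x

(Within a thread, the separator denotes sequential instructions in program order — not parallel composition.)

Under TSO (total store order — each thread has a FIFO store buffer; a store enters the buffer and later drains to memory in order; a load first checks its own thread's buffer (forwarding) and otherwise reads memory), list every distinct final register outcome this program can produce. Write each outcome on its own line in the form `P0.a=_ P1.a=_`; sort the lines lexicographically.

P0.a=1 P1.a=1
P0.a=1 P1.a=2
P0.a=2 P1.a=2

outcome vector order: (P0.a,P1.a)
|TSO outcomes| = 3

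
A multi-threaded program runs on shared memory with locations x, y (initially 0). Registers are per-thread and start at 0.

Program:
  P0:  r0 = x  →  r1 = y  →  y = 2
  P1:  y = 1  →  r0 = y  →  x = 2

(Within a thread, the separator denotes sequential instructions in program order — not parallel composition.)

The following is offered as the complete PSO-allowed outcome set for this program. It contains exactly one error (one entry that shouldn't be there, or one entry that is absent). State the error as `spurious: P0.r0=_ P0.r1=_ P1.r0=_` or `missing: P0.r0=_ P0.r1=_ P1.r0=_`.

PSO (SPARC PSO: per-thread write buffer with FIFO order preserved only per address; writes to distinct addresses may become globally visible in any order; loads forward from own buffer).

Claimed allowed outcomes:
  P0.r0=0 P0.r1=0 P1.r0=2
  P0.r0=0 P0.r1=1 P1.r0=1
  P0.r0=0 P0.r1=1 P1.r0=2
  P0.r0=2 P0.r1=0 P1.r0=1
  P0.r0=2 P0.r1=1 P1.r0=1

outcome vector order: (P0.r0,P0.r1,P1.r0)
under PSO → 001 002 011 012 201 211
PSO∖claimed = {001}

missing: P0.r0=0 P0.r1=0 P1.r0=1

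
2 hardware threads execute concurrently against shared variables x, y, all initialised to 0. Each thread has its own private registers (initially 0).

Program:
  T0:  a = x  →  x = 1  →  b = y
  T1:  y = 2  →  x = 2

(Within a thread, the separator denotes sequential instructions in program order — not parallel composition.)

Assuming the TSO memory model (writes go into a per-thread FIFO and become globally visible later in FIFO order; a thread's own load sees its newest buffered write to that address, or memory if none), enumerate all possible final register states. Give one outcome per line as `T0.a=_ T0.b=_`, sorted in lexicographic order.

T0.a=0 T0.b=0
T0.a=0 T0.b=2
T0.a=2 T0.b=2

outcome vector order: (T0.a,T0.b)
|TSO outcomes| = 3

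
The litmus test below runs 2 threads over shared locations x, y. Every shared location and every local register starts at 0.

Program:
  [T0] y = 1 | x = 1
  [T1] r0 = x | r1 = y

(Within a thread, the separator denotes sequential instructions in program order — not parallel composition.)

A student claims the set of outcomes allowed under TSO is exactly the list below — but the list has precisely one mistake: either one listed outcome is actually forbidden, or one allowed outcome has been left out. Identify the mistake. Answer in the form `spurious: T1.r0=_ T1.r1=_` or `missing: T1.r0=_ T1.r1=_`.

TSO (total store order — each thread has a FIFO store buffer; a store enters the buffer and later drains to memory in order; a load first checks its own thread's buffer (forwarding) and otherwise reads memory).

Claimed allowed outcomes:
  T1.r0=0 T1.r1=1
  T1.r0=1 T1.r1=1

missing: T1.r0=0 T1.r1=0

outcome vector order: (T1.r0,T1.r1)
under TSO → (0,0) (0,1) (1,1)
TSO∖claimed = {(0,0)}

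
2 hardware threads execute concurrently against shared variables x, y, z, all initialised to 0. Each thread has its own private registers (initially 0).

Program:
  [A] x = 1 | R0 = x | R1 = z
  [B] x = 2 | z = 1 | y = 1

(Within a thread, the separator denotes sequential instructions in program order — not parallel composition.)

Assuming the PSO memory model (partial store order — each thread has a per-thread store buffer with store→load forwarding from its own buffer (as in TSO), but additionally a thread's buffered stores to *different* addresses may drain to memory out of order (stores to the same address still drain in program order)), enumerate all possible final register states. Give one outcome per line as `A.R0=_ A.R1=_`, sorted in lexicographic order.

A.R0=1 A.R1=0
A.R0=1 A.R1=1
A.R0=2 A.R1=0
A.R0=2 A.R1=1

outcome vector order: (A.R0,A.R1)
|PSO outcomes| = 4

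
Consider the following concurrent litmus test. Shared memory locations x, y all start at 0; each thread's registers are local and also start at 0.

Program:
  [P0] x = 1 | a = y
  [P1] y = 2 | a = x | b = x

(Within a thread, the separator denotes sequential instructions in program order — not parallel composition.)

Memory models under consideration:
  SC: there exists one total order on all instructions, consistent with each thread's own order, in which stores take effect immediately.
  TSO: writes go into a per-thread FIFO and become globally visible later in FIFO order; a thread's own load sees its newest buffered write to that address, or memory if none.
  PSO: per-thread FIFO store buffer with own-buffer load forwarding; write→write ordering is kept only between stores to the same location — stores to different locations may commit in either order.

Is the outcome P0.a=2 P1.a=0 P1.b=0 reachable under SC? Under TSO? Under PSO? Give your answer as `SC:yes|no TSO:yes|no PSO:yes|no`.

outcome vector order: (P0.a,P1.a,P1.b)
SC (4): (0,1,1); (2,0,0); (2,0,1); (2,1,1)
TSO (6): (0,0,0); (0,0,1); (0,1,1); (2,0,0); (2,0,1); (2,1,1)
PSO (6): (0,0,0); (0,0,1); (0,1,1); (2,0,0); (2,0,1); (2,1,1)
target (2,0,0) ∈ {SC,TSO,PSO}

SC:yes TSO:yes PSO:yes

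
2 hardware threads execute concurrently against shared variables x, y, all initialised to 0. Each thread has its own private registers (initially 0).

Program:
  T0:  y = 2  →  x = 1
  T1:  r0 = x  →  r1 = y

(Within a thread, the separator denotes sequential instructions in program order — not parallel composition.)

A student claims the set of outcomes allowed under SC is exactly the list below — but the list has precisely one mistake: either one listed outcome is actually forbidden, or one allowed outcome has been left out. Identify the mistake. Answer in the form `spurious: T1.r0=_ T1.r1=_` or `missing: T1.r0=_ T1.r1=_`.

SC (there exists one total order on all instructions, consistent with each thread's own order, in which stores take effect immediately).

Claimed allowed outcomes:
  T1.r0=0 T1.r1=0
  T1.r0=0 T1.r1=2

missing: T1.r0=1 T1.r1=2

outcome vector order: (T1.r0,T1.r1)
SC (3): 00, 02, 12
SC∖claimed = {12}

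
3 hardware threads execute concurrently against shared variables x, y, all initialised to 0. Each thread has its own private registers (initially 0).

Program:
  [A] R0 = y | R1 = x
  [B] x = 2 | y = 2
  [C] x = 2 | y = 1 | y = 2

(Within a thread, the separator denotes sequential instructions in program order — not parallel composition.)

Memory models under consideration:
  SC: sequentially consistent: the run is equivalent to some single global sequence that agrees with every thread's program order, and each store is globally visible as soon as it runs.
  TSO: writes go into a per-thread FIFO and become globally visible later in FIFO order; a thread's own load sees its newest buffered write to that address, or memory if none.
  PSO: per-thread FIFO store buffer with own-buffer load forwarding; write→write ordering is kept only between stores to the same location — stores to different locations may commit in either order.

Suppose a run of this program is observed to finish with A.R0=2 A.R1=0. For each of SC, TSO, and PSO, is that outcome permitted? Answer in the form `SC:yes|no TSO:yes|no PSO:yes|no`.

SC:no TSO:no PSO:yes

outcome vector order: (A.R0,A.R1)
[SC] allowed = {0/0 0/2 1/2 2/2}
[TSO] allowed = {0/0 0/2 1/2 2/2}
[PSO] allowed = {0/0 0/2 1/0 1/2 2/0 2/2}
target 2/0 ∈ {PSO}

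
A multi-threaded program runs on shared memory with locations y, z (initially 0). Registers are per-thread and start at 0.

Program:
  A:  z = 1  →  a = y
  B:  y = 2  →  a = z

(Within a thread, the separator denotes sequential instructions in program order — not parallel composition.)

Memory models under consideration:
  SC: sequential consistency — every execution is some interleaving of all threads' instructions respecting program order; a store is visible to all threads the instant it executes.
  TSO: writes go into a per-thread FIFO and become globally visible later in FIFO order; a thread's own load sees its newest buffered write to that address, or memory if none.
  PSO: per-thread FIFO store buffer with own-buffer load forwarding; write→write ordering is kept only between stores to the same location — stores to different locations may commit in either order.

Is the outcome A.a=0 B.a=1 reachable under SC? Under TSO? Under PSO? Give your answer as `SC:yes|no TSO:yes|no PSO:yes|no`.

outcome vector order: (A.a,B.a)
[SC] allowed = {01 20 21}
[TSO] allowed = {00 01 20 21}
[PSO] allowed = {00 01 20 21}
target 01 ∈ {SC,TSO,PSO}

SC:yes TSO:yes PSO:yes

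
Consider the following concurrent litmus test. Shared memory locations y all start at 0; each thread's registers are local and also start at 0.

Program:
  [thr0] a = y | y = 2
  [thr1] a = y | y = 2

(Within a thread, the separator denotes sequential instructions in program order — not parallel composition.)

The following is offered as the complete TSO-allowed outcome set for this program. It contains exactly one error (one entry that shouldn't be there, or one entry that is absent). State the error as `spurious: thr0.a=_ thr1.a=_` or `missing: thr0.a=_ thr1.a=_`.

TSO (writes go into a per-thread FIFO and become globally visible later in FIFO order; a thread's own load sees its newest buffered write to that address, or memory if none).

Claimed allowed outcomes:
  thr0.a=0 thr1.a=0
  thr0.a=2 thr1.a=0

outcome vector order: (thr0.a,thr1.a)
TSO (3): <0 0>; <0 2>; <2 0>
TSO∖claimed = {<0 2>}

missing: thr0.a=0 thr1.a=2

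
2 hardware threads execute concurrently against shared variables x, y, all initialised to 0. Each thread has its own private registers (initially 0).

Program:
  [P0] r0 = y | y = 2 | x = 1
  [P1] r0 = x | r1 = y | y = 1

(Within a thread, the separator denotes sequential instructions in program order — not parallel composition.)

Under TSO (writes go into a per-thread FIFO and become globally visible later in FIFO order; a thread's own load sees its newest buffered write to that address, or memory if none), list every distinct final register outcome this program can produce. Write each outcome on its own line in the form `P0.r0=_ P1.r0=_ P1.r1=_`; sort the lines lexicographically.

P0.r0=0 P1.r0=0 P1.r1=0
P0.r0=0 P1.r0=0 P1.r1=2
P0.r0=0 P1.r0=1 P1.r1=2
P0.r0=1 P1.r0=0 P1.r1=0

outcome vector order: (P0.r0,P1.r0,P1.r1)
|TSO outcomes| = 4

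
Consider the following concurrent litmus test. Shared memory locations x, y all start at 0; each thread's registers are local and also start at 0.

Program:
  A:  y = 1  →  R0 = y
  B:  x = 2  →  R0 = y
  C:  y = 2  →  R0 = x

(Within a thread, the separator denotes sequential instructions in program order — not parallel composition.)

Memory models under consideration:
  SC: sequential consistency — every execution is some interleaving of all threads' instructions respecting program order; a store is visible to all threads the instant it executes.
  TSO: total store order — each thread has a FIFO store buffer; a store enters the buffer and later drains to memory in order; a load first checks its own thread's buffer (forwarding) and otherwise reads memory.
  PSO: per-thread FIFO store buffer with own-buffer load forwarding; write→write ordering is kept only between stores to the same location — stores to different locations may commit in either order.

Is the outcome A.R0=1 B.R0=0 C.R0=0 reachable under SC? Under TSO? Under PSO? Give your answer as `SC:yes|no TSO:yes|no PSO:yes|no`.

SC:no TSO:yes PSO:yes

outcome vector order: (A.R0,B.R0,C.R0)
SC: 9 outcomes — {(1,0,2) (1,1,0) (1,1,2) (1,2,0) (1,2,2) (2,0,2) (2,1,2) (2,2,0) (2,2,2)}
TSO: 12 outcomes — {(1,0,0) (1,0,2) (1,1,0) (1,1,2) (1,2,0) (1,2,2) (2,0,0) (2,0,2) (2,1,0) (2,1,2) (2,2,0) (2,2,2)}
PSO: 12 outcomes — {(1,0,0) (1,0,2) (1,1,0) (1,1,2) (1,2,0) (1,2,2) (2,0,0) (2,0,2) (2,1,0) (2,1,2) (2,2,0) (2,2,2)}
target (1,0,0) ∈ {TSO,PSO}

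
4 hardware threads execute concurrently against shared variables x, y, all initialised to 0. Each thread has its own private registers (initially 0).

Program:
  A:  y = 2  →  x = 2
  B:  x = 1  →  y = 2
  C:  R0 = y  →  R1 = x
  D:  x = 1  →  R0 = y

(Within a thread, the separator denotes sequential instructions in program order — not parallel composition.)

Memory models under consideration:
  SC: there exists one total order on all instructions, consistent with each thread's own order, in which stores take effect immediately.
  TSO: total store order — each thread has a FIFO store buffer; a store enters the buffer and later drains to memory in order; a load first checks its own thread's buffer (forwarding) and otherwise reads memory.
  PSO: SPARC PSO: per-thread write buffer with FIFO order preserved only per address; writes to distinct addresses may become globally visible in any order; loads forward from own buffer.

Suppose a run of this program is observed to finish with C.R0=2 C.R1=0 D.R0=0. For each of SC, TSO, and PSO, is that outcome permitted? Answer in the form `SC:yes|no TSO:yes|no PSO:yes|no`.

SC:no TSO:yes PSO:yes

outcome vector order: (C.R0,C.R1,D.R0)
SC (11): (0,0,0) (0,0,2) (0,1,0) (0,1,2) (0,2,0) (0,2,2) (2,0,2) (2,1,0) (2,1,2) (2,2,0) (2,2,2)
TSO (12): (0,0,0) (0,0,2) (0,1,0) (0,1,2) (0,2,0) (0,2,2) (2,0,0) (2,0,2) (2,1,0) (2,1,2) (2,2,0) (2,2,2)
PSO (12): (0,0,0) (0,0,2) (0,1,0) (0,1,2) (0,2,0) (0,2,2) (2,0,0) (2,0,2) (2,1,0) (2,1,2) (2,2,0) (2,2,2)
target (2,0,0) ∈ {TSO,PSO}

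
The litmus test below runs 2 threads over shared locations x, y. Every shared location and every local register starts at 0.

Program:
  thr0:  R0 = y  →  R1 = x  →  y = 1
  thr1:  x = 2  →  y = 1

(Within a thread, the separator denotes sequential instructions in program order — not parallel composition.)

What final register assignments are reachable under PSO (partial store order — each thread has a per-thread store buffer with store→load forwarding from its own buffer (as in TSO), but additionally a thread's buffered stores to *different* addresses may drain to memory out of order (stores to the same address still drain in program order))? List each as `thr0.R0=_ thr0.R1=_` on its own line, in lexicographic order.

thr0.R0=0 thr0.R1=0
thr0.R0=0 thr0.R1=2
thr0.R0=1 thr0.R1=0
thr0.R0=1 thr0.R1=2

outcome vector order: (thr0.R0,thr0.R1)
|PSO outcomes| = 4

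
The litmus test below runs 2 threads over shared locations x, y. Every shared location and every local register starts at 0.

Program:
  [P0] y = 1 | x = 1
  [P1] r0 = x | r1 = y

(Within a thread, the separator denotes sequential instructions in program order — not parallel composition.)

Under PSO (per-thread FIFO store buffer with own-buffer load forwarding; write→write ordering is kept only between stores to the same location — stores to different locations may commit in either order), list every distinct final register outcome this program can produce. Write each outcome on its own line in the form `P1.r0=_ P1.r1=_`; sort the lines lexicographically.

outcome vector order: (P1.r0,P1.r1)
|PSO outcomes| = 4

P1.r0=0 P1.r1=0
P1.r0=0 P1.r1=1
P1.r0=1 P1.r1=0
P1.r0=1 P1.r1=1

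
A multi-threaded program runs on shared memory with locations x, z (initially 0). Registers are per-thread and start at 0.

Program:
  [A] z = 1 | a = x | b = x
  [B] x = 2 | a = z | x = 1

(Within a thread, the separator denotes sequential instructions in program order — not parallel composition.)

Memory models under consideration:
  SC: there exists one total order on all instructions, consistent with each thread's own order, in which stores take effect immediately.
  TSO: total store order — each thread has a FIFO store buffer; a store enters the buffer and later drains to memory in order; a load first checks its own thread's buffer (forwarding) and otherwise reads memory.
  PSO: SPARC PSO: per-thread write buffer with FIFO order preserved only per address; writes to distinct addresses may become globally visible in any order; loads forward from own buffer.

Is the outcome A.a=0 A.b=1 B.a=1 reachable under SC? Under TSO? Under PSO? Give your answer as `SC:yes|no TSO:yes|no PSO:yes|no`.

outcome vector order: (A.a,A.b,B.a)
under SC → <0 0 1> <0 1 1> <0 2 1> <1 1 0> <1 1 1> <2 1 0> <2 1 1> <2 2 0> <2 2 1>
under TSO → <0 0 0> <0 0 1> <0 1 0> <0 1 1> <0 2 0> <0 2 1> <1 1 0> <1 1 1> <2 1 0> <2 1 1> <2 2 0> <2 2 1>
under PSO → <0 0 0> <0 0 1> <0 1 0> <0 1 1> <0 2 0> <0 2 1> <1 1 0> <1 1 1> <2 1 0> <2 1 1> <2 2 0> <2 2 1>
target <0 1 1> ∈ {SC,TSO,PSO}

SC:yes TSO:yes PSO:yes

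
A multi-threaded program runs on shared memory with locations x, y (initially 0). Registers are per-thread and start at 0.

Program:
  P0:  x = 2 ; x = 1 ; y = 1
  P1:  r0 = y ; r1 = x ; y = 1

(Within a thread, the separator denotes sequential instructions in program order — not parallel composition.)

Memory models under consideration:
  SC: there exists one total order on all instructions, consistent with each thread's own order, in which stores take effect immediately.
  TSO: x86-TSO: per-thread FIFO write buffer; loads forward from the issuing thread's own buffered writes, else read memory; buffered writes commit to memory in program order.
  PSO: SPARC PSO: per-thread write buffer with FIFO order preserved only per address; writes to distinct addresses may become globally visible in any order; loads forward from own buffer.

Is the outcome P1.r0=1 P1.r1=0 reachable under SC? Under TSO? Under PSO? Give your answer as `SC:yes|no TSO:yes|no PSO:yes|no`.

SC:no TSO:no PSO:yes

outcome vector order: (P1.r0,P1.r1)
SC (4): (0,0); (0,1); (0,2); (1,1)
TSO (4): (0,0); (0,1); (0,2); (1,1)
PSO (6): (0,0); (0,1); (0,2); (1,0); (1,1); (1,2)
target (1,0) ∈ {PSO}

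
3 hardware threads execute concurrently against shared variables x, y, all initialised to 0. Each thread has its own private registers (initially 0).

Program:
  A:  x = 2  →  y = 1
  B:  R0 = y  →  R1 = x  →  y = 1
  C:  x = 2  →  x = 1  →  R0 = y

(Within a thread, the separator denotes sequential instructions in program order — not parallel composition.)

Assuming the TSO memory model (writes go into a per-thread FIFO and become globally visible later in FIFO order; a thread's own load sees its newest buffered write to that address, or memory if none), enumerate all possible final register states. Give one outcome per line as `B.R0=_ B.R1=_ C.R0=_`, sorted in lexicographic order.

B.R0=0 B.R1=0 C.R0=0
B.R0=0 B.R1=0 C.R0=1
B.R0=0 B.R1=1 C.R0=0
B.R0=0 B.R1=1 C.R0=1
B.R0=0 B.R1=2 C.R0=0
B.R0=0 B.R1=2 C.R0=1
B.R0=1 B.R1=1 C.R0=0
B.R0=1 B.R1=1 C.R0=1
B.R0=1 B.R1=2 C.R0=0
B.R0=1 B.R1=2 C.R0=1

outcome vector order: (B.R0,B.R1,C.R0)
|TSO outcomes| = 10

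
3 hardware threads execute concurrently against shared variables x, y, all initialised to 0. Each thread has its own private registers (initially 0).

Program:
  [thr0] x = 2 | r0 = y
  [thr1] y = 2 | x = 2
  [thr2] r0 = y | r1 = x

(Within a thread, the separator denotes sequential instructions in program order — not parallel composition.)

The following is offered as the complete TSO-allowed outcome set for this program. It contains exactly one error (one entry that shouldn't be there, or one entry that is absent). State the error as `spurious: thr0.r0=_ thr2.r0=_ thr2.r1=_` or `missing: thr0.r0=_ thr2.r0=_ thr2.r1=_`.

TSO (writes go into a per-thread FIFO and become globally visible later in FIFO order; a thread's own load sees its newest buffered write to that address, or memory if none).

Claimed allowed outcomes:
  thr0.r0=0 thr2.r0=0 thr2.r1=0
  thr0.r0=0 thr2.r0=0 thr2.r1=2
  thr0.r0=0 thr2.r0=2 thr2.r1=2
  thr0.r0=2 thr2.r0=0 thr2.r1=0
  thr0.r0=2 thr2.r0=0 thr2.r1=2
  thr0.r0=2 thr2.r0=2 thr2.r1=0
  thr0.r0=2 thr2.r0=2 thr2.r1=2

outcome vector order: (thr0.r0,thr2.r0,thr2.r1)
[TSO] allowed = {000; 002; 020; 022; 200; 202; 220; 222}
TSO∖claimed = {020}

missing: thr0.r0=0 thr2.r0=2 thr2.r1=0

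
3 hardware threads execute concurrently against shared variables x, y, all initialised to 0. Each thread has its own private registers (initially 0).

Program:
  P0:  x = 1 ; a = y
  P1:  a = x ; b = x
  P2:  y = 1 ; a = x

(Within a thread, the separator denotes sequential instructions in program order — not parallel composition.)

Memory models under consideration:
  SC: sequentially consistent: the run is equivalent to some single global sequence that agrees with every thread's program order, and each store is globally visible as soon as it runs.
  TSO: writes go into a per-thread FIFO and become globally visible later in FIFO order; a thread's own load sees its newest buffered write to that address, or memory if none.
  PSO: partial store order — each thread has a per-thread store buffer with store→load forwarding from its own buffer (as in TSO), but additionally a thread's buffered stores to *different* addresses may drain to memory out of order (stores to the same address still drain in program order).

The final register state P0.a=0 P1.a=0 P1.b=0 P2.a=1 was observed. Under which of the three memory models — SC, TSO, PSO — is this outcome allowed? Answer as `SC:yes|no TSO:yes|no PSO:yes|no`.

SC:yes TSO:yes PSO:yes

outcome vector order: (P0.a,P1.a,P1.b,P2.a)
SC (9): 0001 0011 0111 1000 1001 1010 1011 1110 1111
TSO (12): 0000 0001 0010 0011 0110 0111 1000 1001 1010 1011 1110 1111
PSO (12): 0000 0001 0010 0011 0110 0111 1000 1001 1010 1011 1110 1111
target 0001 ∈ {SC,TSO,PSO}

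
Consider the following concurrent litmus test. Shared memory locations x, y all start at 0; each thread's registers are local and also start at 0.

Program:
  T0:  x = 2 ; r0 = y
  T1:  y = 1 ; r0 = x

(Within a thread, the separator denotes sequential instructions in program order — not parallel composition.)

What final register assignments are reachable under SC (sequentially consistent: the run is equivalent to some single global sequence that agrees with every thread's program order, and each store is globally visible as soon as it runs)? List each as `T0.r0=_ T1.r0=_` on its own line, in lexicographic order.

outcome vector order: (T0.r0,T1.r0)
|SC outcomes| = 3

T0.r0=0 T1.r0=2
T0.r0=1 T1.r0=0
T0.r0=1 T1.r0=2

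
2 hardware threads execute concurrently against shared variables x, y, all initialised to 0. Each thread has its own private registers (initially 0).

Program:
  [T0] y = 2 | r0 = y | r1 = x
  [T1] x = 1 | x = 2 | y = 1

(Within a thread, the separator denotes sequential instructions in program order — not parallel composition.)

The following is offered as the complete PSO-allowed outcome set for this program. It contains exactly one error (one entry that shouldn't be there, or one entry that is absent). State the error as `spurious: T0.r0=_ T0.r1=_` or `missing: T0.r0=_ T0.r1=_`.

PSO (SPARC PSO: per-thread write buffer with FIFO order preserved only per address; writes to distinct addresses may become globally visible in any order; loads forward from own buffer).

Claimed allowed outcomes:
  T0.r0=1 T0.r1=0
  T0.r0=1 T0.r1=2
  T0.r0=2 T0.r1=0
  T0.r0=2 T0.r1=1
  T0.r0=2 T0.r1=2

missing: T0.r0=1 T0.r1=1

outcome vector order: (T0.r0,T0.r1)
PSO (6): <1 0>; <1 1>; <1 2>; <2 0>; <2 1>; <2 2>
PSO∖claimed = {<1 1>}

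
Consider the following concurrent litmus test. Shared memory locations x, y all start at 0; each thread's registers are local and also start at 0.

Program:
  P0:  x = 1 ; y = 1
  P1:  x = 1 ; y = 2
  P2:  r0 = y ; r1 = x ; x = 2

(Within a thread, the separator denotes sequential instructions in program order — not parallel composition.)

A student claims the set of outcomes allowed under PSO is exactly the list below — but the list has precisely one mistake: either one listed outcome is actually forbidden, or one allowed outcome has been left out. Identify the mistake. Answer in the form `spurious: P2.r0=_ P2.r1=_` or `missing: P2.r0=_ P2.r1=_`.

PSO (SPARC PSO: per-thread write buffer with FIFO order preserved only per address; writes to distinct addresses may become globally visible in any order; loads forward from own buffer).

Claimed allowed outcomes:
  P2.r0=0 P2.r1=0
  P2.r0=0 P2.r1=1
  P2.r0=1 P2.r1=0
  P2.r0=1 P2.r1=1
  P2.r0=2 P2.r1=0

outcome vector order: (P2.r0,P2.r1)
[PSO] allowed = {(0,0) (0,1) (1,0) (1,1) (2,0) (2,1)}
PSO∖claimed = {(2,1)}

missing: P2.r0=2 P2.r1=1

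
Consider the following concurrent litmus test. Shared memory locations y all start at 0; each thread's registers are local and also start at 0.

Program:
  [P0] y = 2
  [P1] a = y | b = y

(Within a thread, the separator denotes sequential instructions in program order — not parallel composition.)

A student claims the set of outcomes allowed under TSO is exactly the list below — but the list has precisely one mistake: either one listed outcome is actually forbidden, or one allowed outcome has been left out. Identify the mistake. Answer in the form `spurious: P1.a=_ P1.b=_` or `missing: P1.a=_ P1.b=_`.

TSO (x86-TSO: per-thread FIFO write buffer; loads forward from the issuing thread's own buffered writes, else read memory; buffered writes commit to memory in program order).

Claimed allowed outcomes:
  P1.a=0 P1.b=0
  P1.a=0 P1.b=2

missing: P1.a=2 P1.b=2

outcome vector order: (P1.a,P1.b)
under TSO → 0/0 0/2 2/2
TSO∖claimed = {2/2}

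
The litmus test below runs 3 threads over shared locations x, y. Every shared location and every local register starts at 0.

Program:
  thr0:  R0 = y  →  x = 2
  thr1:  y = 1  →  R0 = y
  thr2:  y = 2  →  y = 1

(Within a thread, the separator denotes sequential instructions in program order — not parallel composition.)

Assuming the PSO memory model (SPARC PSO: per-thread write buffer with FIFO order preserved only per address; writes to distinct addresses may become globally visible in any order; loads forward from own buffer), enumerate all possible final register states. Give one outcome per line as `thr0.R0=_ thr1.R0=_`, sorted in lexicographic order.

outcome vector order: (thr0.R0,thr1.R0)
|PSO outcomes| = 6

thr0.R0=0 thr1.R0=1
thr0.R0=0 thr1.R0=2
thr0.R0=1 thr1.R0=1
thr0.R0=1 thr1.R0=2
thr0.R0=2 thr1.R0=1
thr0.R0=2 thr1.R0=2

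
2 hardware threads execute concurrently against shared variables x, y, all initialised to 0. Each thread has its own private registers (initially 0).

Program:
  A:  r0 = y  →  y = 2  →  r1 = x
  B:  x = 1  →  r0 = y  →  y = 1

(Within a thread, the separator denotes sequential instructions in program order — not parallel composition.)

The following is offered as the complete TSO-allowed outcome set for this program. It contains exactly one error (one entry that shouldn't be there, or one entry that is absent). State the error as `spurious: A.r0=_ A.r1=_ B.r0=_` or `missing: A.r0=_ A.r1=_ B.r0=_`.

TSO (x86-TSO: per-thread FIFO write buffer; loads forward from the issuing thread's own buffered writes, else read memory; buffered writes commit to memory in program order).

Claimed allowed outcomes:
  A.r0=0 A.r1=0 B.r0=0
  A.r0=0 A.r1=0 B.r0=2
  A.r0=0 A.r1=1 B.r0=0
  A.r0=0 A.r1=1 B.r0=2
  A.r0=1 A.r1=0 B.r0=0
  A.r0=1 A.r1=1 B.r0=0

outcome vector order: (A.r0,A.r1,B.r0)
under TSO → <0 0 0>; <0 0 2>; <0 1 0>; <0 1 2>; <1 1 0>
claimed∖TSO = {<1 0 0>}

spurious: A.r0=1 A.r1=0 B.r0=0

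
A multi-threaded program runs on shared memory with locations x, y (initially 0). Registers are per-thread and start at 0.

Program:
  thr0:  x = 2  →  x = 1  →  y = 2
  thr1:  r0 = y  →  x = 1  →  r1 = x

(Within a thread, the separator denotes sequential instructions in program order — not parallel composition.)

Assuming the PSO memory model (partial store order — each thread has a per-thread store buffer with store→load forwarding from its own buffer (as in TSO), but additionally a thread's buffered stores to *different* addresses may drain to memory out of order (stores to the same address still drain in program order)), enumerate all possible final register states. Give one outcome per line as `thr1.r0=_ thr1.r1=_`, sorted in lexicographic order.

outcome vector order: (thr1.r0,thr1.r1)
|PSO outcomes| = 4

thr1.r0=0 thr1.r1=1
thr1.r0=0 thr1.r1=2
thr1.r0=2 thr1.r1=1
thr1.r0=2 thr1.r1=2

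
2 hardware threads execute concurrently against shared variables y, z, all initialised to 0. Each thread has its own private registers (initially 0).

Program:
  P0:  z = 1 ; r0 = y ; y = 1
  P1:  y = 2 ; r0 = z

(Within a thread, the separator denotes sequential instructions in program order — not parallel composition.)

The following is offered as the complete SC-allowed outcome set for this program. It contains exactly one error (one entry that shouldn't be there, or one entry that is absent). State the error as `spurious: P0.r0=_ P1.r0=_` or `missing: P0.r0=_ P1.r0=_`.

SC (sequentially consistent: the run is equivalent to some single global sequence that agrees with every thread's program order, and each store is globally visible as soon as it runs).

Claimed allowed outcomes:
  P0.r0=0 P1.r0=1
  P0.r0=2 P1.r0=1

missing: P0.r0=2 P1.r0=0

outcome vector order: (P0.r0,P1.r0)
SC: 3 outcomes — {01 20 21}
SC∖claimed = {20}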